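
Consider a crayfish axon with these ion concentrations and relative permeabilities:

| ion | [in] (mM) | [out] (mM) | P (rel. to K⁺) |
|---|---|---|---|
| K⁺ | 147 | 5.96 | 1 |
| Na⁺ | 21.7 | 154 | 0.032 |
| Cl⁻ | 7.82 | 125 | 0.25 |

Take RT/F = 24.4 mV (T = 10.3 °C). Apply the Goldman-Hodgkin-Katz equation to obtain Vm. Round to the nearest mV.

-64 mV

Vm = 24.4 · ln[(Σ P·[cation]ₒ + Σ P·[anion]ᵢ) / (Σ P·[cation]ᵢ + Σ P·[anion]ₒ)]
Numerator = 1×5.96 + 0.032×154 + 0.25×7.82 = 12.84
Denominator = 1×147 + 0.032×21.7 + 0.25×125 = 178.9
Vm = 24.4 · ln(0.071771) = 24.4 × (-2.6343) = -64.28 mV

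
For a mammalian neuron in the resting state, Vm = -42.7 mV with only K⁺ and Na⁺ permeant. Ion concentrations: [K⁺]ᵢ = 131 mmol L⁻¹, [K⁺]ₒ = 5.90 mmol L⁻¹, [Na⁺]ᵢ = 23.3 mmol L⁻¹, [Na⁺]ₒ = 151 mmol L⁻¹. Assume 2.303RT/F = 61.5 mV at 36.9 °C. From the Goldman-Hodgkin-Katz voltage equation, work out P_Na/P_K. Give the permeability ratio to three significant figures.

0.141

Let α = P_Na/P_K. GHK: Vm = 61.5·log₁₀[(Kₒ + α·Naₒ)/(Kᵢ + α·Naᵢ)].
10^(Vm/61.5) = 10^(-42.7/61.5) = 0.20216
So 0.20216·(Kᵢ + α·Naᵢ) = Kₒ + α·Naₒ → α = (0.20216·131.0 − 5.9) / (151.0 − 0.20216·23.3)
α = (26.48 − 5.9) / (151.0 − 4.71) = 20.58/146.3 = 0.1407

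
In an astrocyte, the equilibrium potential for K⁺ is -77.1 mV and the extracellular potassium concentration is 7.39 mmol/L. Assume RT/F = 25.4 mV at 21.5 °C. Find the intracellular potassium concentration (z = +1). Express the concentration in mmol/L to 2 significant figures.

Nernst: E = (25.4/1) · ln([out]/[in]), so ln([out]/[in]) = -77.1 × 1 / 25.4 = -3.0354.
[out]/[in] = e^(-3.0354) = 0.04805.
[in] = 7.39 / 0.04805 = 153.8 mmol/L.

150 mmol/L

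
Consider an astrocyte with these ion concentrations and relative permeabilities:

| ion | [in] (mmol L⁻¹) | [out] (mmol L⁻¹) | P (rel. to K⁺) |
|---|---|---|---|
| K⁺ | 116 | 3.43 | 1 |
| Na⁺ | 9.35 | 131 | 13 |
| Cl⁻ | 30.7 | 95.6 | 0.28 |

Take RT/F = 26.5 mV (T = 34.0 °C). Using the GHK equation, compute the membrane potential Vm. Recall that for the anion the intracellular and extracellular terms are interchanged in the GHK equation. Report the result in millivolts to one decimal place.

Vm = 26.5 · ln[(Σ P·[cation]ₒ + Σ P·[anion]ᵢ) / (Σ P·[cation]ᵢ + Σ P·[anion]ₒ)]
Numerator = 1×3.43 + 13×131 + 0.28×30.7 = 1715
Denominator = 1×116 + 13×9.35 + 0.28×95.6 = 264.3
Vm = 26.5 · ln(6.4885) = 26.5 × (1.8700) = 49.56 mV

49.6 mV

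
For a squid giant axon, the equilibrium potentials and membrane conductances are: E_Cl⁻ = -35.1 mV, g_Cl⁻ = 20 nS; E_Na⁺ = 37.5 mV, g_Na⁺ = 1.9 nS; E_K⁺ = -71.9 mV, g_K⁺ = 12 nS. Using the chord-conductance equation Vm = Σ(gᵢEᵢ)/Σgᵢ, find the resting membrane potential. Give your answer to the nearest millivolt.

-44 mV

Σ gᵢEᵢ = 20·(-35.1) + 1.9·(37.5) + 12·(-71.9) = -1493.55
Σ gᵢ = 20 + 1.9 + 12 = 33.9
Vm = -1493.55 / 33.9 = -44.06 mV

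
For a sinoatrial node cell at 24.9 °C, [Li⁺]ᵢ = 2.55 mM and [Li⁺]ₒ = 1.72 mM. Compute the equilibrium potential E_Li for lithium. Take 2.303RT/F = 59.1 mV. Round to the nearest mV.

E = (59.1/z) · log₁₀([Li⁺]_out/[Li⁺]_in) with z = +1.
= (59.1/1) · log₁₀(1.72/2.55) = 59.10 · log₁₀(0.6745)
= 59.10 · (-0.1710) = -10.11 mV

-10 mV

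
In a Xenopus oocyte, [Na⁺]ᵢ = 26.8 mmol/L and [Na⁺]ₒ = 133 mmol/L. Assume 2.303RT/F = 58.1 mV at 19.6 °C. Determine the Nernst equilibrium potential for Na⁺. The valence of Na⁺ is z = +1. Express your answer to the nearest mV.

E = (58.1/z) · log₁₀([Na⁺]_out/[Na⁺]_in) with z = +1.
= (58.1/1) · log₁₀(133/26.8) = 58.10 · log₁₀(4.963)
= 58.10 · (0.6957) = 40.42 mV

40 mV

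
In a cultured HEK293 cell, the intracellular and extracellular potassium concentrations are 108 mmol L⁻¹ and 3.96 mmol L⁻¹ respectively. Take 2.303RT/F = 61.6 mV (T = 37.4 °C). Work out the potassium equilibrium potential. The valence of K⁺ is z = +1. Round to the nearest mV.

-88 mV

E = (61.6/z) · log₁₀([K⁺]_out/[K⁺]_in) with z = +1.
= (61.6/1) · log₁₀(3.96/108) = 61.60 · log₁₀(0.03667)
= 61.60 · (-1.4357) = -88.44 mV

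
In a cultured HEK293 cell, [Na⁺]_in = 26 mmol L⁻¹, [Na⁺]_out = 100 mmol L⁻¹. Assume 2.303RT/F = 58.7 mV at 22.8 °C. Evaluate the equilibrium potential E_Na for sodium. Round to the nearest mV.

34 mV

E = (58.7/z) · log₁₀([Na⁺]_out/[Na⁺]_in) with z = +1.
= (58.7/1) · log₁₀(100/26) = 58.70 · log₁₀(3.846)
= 58.70 · (0.5850) = 34.34 mV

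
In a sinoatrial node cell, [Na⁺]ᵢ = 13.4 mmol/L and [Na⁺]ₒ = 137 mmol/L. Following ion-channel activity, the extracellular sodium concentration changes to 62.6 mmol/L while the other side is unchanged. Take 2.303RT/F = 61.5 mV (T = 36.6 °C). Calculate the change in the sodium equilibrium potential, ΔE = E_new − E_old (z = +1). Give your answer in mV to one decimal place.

-20.9 mV

E_old = (61.5/1)·log₁₀(137/13.4) = 62.09 mV
E_new = (61.5/1)·log₁₀(62.6/13.4) = 41.17 mV
ΔE = 41.17 − (62.09) = -20.92 mV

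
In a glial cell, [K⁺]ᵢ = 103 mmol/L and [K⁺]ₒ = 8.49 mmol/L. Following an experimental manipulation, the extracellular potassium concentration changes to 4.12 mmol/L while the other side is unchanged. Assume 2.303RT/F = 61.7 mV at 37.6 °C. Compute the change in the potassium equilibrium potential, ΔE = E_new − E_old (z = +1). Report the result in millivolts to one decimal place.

-19.4 mV

E_old = (61.7/1)·log₁₀(8.49/103) = -66.88 mV
E_new = (61.7/1)·log₁₀(4.12/103) = -86.25 mV
ΔE = -86.25 − (-66.88) = -19.37 mV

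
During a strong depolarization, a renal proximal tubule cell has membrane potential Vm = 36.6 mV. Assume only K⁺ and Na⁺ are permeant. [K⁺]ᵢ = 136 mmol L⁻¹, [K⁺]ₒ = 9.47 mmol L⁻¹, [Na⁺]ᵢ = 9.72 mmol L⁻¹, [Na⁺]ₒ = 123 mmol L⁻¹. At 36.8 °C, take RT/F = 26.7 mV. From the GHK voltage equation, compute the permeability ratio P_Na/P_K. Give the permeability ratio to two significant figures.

Let α = P_Na/P_K. GHK: Vm = 26.7·ln[(Kₒ + α·Naₒ)/(Kᵢ + α·Naᵢ)].
e^(Vm/26.7) = e^(36.6/26.7) = 3.9384
So 3.9384·(Kᵢ + α·Naᵢ) = Kₒ + α·Naₒ → α = (3.9384·136.0 − 9.47) / (123.0 − 3.9384·9.72)
α = (535.6 − 9.47) / (123.0 − 38.28) = 526.2/84.72 = 6.211

6.2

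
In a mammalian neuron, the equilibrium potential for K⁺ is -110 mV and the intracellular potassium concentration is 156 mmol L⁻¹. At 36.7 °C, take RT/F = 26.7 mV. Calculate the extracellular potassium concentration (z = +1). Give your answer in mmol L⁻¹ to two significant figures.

2.5 mmol L⁻¹

Nernst: E = (26.7/1) · ln([out]/[in]), so ln([out]/[in]) = -110.0 × 1 / 26.7 = -4.1199.
[out]/[in] = e^(-4.1199) = 0.01625.
[out] = 0.01625 × 156 = 2.535 mmol L⁻¹.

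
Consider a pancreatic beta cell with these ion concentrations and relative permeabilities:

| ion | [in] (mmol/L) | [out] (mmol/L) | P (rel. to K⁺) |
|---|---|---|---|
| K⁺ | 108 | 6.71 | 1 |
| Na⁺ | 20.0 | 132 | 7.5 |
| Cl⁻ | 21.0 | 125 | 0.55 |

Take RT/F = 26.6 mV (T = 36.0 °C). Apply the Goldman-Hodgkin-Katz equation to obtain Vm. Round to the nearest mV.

Vm = 26.6 · ln[(Σ P·[cation]ₒ + Σ P·[anion]ᵢ) / (Σ P·[cation]ᵢ + Σ P·[anion]ₒ)]
Numerator = 1×6.71 + 7.5×132 + 0.55×21.0 = 1008
Denominator = 1×108 + 7.5×20.0 + 0.55×125 = 326.8
Vm = 26.6 · ln(3.0857) = 26.6 × (1.1268) = 29.97 mV

30 mV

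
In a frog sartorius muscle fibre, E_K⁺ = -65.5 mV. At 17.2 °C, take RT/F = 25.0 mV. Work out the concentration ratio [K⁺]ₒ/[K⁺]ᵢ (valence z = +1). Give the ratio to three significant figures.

0.0728

ln([out]/[in]) = E·z/(25.0) = -65.5 × 1 / 25.0 = -2.6200
[out]/[in] = e^(-2.6200) = 0.0728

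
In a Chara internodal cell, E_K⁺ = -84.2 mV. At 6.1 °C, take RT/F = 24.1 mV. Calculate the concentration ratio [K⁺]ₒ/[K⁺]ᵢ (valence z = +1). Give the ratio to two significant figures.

0.030

ln([out]/[in]) = E·z/(24.1) = -84.2 × 1 / 24.1 = -3.4938
[out]/[in] = e^(-3.4938) = 0.03039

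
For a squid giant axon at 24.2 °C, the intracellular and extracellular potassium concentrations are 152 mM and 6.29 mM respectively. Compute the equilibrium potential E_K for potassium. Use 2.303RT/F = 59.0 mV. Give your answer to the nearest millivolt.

E = (59.0/z) · log₁₀([K⁺]_out/[K⁺]_in) with z = +1.
= (59.0/1) · log₁₀(6.29/152) = 59.00 · log₁₀(0.04138)
= 59.00 · (-1.3832) = -81.61 mV

-82 mV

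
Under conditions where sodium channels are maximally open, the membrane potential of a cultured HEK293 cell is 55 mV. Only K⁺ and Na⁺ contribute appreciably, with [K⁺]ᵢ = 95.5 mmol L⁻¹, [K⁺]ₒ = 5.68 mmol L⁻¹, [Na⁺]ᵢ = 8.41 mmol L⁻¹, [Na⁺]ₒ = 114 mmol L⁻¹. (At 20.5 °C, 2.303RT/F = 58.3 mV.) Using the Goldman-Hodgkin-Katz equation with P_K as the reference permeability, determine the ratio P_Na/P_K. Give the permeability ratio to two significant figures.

Let α = P_Na/P_K. GHK: Vm = 58.3·log₁₀[(Kₒ + α·Naₒ)/(Kᵢ + α·Naᵢ)].
10^(Vm/58.3) = 10^(55.0/58.3) = 8.778
So 8.778·(Kᵢ + α·Naᵢ) = Kₒ + α·Naₒ → α = (8.778·95.5 − 5.68) / (114.0 − 8.778·8.41)
α = (838.3 − 5.68) / (114.0 − 73.82) = 832.6/40.18 = 20.72

21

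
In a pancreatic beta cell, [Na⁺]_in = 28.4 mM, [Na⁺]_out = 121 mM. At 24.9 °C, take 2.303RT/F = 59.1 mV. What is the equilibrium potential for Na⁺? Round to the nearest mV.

E = (59.1/z) · log₁₀([Na⁺]_out/[Na⁺]_in) with z = +1.
= (59.1/1) · log₁₀(121/28.4) = 59.10 · log₁₀(4.261)
= 59.10 · (0.6295) = 37.20 mV

37 mV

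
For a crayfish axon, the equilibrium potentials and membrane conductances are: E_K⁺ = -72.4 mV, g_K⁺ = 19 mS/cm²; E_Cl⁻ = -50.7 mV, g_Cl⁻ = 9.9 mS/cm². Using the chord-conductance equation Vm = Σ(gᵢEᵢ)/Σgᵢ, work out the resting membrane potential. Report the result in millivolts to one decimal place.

Σ gᵢEᵢ = 19·(-72.4) + 9.9·(-50.7) = -1877.53
Σ gᵢ = 19 + 9.9 = 28.9
Vm = -1877.53 / 28.9 = -64.97 mV

-65.0 mV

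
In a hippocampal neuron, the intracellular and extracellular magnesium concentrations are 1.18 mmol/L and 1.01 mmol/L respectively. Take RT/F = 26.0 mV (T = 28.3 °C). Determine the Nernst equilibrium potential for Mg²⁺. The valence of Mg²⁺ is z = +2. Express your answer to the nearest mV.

-2 mV

E = (26.0/z) · ln([Mg²⁺]_out/[Mg²⁺]_in) with z = +2.
= (26.0/2) · ln(1.01/1.18) = 13.00 · ln(0.8559)
= 13.00 · (-0.1556) = -2.02 mV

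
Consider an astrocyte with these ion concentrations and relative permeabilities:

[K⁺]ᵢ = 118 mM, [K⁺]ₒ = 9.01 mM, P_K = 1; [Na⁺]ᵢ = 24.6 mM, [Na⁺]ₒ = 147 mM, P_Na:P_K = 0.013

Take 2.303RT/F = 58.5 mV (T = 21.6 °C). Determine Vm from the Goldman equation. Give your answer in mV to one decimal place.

Vm = 58.5 · log₁₀[(Σ P·[cation]ₒ + Σ P·[anion]ᵢ) / (Σ P·[cation]ᵢ + Σ P·[anion]ₒ)]
Numerator = 1×9.01 + 0.013×147 = 10.92
Denominator = 1×118 + 0.013×24.6 = 118.3
Vm = 58.5 · log₁₀(0.092301) = 58.5 × (-1.0348) = -60.54 mV

-60.5 mV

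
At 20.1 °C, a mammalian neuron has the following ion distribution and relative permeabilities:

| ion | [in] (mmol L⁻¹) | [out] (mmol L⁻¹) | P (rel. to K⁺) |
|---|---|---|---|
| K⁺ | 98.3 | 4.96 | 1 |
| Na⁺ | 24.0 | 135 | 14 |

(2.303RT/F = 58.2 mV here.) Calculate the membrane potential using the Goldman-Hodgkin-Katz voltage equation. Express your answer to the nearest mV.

37 mV

Vm = 58.2 · log₁₀[(Σ P·[cation]ₒ + Σ P·[anion]ᵢ) / (Σ P·[cation]ᵢ + Σ P·[anion]ₒ)]
Numerator = 1×4.96 + 14×135 = 1895
Denominator = 1×98.3 + 14×24.0 = 434.3
Vm = 58.2 · log₁₀(4.3633) = 58.2 × (0.6398) = 37.24 mV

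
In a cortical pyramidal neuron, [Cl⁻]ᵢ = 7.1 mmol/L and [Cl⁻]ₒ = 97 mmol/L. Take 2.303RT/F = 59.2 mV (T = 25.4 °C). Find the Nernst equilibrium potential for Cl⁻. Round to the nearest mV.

-67 mV

E = (59.2/z) · log₁₀([Cl⁻]_out/[Cl⁻]_in) with z = -1.
For an anion, dividing by z = -1 reverses the sign.
= (59.2/-1) · log₁₀(97/7.1) = -59.20 · log₁₀(13.66)
= -59.20 · (1.1355) = -67.22 mV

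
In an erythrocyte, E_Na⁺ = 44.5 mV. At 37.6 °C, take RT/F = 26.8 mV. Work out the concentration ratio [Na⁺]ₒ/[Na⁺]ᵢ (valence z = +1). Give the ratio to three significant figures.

5.26

ln([out]/[in]) = E·z/(26.8) = 44.5 × 1 / 26.8 = 1.6604
[out]/[in] = e^(1.6604) = 5.262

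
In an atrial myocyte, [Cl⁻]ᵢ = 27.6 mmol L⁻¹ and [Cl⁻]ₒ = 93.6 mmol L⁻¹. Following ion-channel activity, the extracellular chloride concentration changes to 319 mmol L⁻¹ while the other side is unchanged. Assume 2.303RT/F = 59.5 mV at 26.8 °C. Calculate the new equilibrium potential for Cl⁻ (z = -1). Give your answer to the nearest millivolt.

-63 mV

After the shift: [Cl⁻]_out = 319, [Cl⁻]_in = 27.6 mmol L⁻¹.
E_new = (59.5/-1)·log₁₀(319/27.6) = -59.50 · (1.0629) = -63.24 mV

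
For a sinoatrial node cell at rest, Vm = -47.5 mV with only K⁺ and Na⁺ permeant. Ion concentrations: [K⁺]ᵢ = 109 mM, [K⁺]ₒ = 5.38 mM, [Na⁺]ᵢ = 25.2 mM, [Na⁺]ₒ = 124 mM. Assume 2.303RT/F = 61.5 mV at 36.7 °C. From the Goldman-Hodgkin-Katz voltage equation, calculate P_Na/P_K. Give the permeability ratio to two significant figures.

Let α = P_Na/P_K. GHK: Vm = 61.5·log₁₀[(Kₒ + α·Naₒ)/(Kᵢ + α·Naᵢ)].
10^(Vm/61.5) = 10^(-47.5/61.5) = 0.1689
So 0.1689·(Kᵢ + α·Naᵢ) = Kₒ + α·Naₒ → α = (0.1689·109.0 − 5.38) / (124.0 − 0.1689·25.2)
α = (18.41 − 5.38) / (124.0 − 4.256) = 13.03/119.7 = 0.1088

0.11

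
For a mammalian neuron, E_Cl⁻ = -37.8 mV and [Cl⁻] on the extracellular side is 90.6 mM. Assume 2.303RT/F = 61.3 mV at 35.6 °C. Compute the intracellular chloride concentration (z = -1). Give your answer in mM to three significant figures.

Nernst: E = (61.3/-1) · log₁₀([out]/[in]), so log₁₀([out]/[in]) = -37.8 × -1 / 61.3 = 0.6166.
[out]/[in] = 10^(0.6166) = 4.137.
[in] = 90.6 / 4.137 = 21.9 mM.

21.9 mM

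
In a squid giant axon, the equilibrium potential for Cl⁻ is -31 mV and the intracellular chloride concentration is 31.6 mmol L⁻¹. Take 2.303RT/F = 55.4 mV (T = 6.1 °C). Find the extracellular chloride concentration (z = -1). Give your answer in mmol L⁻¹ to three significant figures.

115 mmol L⁻¹

Nernst: E = (55.4/-1) · log₁₀([out]/[in]), so log₁₀([out]/[in]) = -31.0 × -1 / 55.4 = 0.5596.
[out]/[in] = 10^(0.5596) = 3.627.
[out] = 3.627 × 31.6 = 114.6 mmol L⁻¹.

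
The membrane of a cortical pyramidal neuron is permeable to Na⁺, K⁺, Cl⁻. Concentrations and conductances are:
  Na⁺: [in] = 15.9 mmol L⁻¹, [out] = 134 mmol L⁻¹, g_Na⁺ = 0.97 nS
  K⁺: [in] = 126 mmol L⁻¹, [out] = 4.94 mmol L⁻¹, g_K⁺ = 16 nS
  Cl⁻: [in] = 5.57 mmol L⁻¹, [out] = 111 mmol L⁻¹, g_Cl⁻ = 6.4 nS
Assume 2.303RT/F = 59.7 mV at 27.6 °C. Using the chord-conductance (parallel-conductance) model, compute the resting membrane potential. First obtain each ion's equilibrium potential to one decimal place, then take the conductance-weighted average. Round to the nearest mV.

-76 mV

E_Na⁺ = (59.7/1)·log₁₀(134/15.9) = 55.3 mV
E_K⁺ = (59.7/1)·log₁₀(4.94/126) = -84.0 mV
E_Cl⁻ = (59.7/-1)·log₁₀(111/5.57) = -77.6 mV
Vm = (Σ gᵢEᵢ)/(Σ gᵢ) = (0.97·55.3 + 16·-84.0 + 6.4·-77.6) / (0.97 + 16 + 6.4)
= -1787.00 / 23.37 = -76.47 mV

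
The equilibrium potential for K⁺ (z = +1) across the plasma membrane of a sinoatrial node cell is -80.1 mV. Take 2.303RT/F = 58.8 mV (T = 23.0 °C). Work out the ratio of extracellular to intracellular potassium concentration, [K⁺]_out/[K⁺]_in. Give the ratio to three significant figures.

log₁₀([out]/[in]) = E·z/(58.8) = -80.1 × 1 / 58.8 = -1.3622
[out]/[in] = 10^(-1.3622) = 0.04343

0.0434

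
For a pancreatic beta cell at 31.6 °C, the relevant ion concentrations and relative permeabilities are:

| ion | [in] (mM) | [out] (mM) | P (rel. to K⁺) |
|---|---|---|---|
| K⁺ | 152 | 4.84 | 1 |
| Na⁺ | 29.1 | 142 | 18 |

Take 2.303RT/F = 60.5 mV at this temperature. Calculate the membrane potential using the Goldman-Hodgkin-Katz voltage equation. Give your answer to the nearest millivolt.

35 mV

Vm = 60.5 · log₁₀[(Σ P·[cation]ₒ + Σ P·[anion]ᵢ) / (Σ P·[cation]ᵢ + Σ P·[anion]ₒ)]
Numerator = 1×4.84 + 18×142 = 2561
Denominator = 1×152 + 18×29.1 = 675.8
Vm = 60.5 · log₁₀(3.7893) = 60.5 × (0.5786) = 35.00 mV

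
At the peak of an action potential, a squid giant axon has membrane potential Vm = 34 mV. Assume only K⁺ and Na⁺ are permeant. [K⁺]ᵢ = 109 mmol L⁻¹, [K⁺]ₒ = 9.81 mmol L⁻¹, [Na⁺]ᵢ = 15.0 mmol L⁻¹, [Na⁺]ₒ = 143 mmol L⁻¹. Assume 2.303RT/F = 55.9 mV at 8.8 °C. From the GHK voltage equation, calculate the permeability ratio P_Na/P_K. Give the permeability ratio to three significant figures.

5.26

Let α = P_Na/P_K. GHK: Vm = 55.9·log₁₀[(Kₒ + α·Naₒ)/(Kᵢ + α·Naᵢ)].
10^(Vm/55.9) = 10^(34.0/55.9) = 4.0572
So 4.0572·(Kᵢ + α·Naᵢ) = Kₒ + α·Naₒ → α = (4.0572·109.0 − 9.81) / (143.0 − 4.0572·15.0)
α = (442.2 − 9.81) / (143.0 − 60.86) = 432.4/82.14 = 5.264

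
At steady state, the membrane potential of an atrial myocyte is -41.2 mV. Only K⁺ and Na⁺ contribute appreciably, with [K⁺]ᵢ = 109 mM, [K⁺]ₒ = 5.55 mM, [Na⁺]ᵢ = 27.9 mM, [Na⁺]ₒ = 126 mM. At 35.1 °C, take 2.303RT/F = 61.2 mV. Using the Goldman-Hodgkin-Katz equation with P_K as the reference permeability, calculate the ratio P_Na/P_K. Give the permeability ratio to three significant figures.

Let α = P_Na/P_K. GHK: Vm = 61.2·log₁₀[(Kₒ + α·Naₒ)/(Kᵢ + α·Naᵢ)].
10^(Vm/61.2) = 10^(-41.2/61.2) = 0.21223
So 0.21223·(Kᵢ + α·Naᵢ) = Kₒ + α·Naₒ → α = (0.21223·109.0 − 5.55) / (126.0 − 0.21223·27.9)
α = (23.13 − 5.55) / (126.0 − 5.921) = 17.58/120.1 = 0.1464

0.146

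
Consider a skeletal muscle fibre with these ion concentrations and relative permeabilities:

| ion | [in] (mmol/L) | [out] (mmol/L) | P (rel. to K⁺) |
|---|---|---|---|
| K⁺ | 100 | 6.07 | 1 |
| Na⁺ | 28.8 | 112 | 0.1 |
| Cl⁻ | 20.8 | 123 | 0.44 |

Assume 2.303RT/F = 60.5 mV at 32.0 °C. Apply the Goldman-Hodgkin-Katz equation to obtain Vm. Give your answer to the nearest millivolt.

-47 mV

Vm = 60.5 · log₁₀[(Σ P·[cation]ₒ + Σ P·[anion]ᵢ) / (Σ P·[cation]ᵢ + Σ P·[anion]ₒ)]
Numerator = 1×6.07 + 0.1×112 + 0.44×20.8 = 26.42
Denominator = 1×100 + 0.1×28.8 + 0.44×123 = 157
Vm = 60.5 · log₁₀(0.16829) = 60.5 × (-0.7739) = -46.82 mV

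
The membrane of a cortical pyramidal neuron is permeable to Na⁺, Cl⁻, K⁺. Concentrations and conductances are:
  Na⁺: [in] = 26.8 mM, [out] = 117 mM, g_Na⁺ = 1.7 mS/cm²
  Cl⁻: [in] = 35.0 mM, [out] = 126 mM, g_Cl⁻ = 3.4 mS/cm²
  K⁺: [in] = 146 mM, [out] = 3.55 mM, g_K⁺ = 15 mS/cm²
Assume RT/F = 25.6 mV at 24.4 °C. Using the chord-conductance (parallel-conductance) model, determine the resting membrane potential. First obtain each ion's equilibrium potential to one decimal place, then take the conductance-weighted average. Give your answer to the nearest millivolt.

-73 mV

E_Na⁺ = (25.6/1)·ln(117/26.8) = 37.7 mV
E_Cl⁻ = (25.6/-1)·ln(126/35.0) = -32.8 mV
E_K⁺ = (25.6/1)·ln(3.55/146) = -95.1 mV
Vm = (Σ gᵢEᵢ)/(Σ gᵢ) = (1.7·37.7 + 3.4·-32.8 + 15·-95.1) / (1.7 + 3.4 + 15)
= -1473.93 / 20.1 = -73.33 mV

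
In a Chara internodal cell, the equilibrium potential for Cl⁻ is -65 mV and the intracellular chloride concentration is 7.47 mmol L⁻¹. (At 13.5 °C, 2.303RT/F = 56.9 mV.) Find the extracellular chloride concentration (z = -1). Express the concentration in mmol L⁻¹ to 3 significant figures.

Nernst: E = (56.9/-1) · log₁₀([out]/[in]), so log₁₀([out]/[in]) = -65.0 × -1 / 56.9 = 1.1424.
[out]/[in] = 10^(1.1424) = 13.88.
[out] = 13.88 × 7.47 = 103.7 mmol L⁻¹.

104 mmol L⁻¹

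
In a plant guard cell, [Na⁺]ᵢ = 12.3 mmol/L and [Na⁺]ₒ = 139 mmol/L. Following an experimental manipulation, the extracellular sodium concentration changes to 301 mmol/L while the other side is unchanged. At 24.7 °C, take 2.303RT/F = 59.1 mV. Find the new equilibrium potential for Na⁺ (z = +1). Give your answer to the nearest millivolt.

After the shift: [Na⁺]_out = 301, [Na⁺]_in = 12.3 mmol/L.
E_new = (59.1/1)·log₁₀(301/12.3) = 59.10 · (1.3887) = 82.07 mV

82 mV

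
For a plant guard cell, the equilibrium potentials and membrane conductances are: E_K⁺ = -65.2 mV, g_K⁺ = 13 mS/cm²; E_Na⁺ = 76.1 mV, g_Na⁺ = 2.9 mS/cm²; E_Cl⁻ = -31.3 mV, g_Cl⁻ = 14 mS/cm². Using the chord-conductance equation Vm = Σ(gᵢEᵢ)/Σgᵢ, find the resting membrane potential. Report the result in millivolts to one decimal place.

Σ gᵢEᵢ = 13·(-65.2) + 2.9·(76.1) + 14·(-31.3) = -1065.11
Σ gᵢ = 13 + 2.9 + 14 = 29.9
Vm = -1065.11 / 29.9 = -35.62 mV

-35.6 mV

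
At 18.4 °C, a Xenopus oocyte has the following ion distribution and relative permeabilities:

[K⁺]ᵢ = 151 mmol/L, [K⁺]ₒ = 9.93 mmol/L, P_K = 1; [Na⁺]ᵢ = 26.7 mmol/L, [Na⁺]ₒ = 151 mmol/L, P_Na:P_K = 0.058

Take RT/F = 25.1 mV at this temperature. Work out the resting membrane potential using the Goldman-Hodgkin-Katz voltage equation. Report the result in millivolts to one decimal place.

Vm = 25.1 · ln[(Σ P·[cation]ₒ + Σ P·[anion]ᵢ) / (Σ P·[cation]ᵢ + Σ P·[anion]ₒ)]
Numerator = 1×9.93 + 0.058×151 = 18.69
Denominator = 1×151 + 0.058×26.7 = 152.5
Vm = 25.1 · ln(0.12251) = 25.1 × (-2.0996) = -52.70 mV

-52.7 mV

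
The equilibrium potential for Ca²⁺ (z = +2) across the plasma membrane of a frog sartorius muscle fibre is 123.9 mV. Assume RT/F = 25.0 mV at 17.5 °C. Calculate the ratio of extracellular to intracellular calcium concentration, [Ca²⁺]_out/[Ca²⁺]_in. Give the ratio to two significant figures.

ln([out]/[in]) = E·z/(25.0) = 123.9 × 2 / 25.0 = 9.9120
[out]/[in] = e^(9.9120) = 2.017e+04

20000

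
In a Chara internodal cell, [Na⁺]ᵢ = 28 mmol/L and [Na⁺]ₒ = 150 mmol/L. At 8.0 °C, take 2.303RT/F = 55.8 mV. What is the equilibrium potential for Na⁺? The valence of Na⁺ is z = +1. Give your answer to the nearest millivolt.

41 mV

E = (55.8/z) · log₁₀([Na⁺]_out/[Na⁺]_in) with z = +1.
= (55.8/1) · log₁₀(150/28) = 55.80 · log₁₀(5.357)
= 55.80 · (0.7289) = 40.67 mV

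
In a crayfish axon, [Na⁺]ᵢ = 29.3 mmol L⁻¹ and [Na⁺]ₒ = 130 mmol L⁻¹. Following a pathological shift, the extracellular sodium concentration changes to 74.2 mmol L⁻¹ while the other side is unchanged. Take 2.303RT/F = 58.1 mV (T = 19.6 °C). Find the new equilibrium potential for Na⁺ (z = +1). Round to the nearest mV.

23 mV

After the shift: [Na⁺]_out = 74.2, [Na⁺]_in = 29.3 mmol L⁻¹.
E_new = (58.1/1)·log₁₀(74.2/29.3) = 58.10 · (0.4035) = 23.45 mV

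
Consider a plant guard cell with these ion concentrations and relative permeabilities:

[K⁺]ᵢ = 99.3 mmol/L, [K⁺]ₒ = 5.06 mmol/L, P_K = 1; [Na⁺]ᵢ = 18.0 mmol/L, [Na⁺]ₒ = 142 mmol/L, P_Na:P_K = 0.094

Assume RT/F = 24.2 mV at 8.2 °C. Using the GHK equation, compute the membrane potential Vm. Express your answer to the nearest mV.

Vm = 24.2 · ln[(Σ P·[cation]ₒ + Σ P·[anion]ᵢ) / (Σ P·[cation]ᵢ + Σ P·[anion]ₒ)]
Numerator = 1×5.06 + 0.094×142 = 18.41
Denominator = 1×99.3 + 0.094×18.0 = 101
Vm = 24.2 · ln(0.18227) = 24.2 × (-1.7023) = -41.19 mV

-41 mV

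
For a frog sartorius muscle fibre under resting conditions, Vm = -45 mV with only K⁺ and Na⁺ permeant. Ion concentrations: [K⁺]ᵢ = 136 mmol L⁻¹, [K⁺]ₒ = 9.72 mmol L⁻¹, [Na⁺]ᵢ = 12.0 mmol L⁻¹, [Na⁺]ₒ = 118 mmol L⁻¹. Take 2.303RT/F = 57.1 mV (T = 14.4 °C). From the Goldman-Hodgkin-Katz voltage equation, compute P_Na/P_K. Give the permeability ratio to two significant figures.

0.11

Let α = P_Na/P_K. GHK: Vm = 57.1·log₁₀[(Kₒ + α·Naₒ)/(Kᵢ + α·Naᵢ)].
10^(Vm/57.1) = 10^(-45.0/57.1) = 0.1629
So 0.1629·(Kᵢ + α·Naᵢ) = Kₒ + α·Naₒ → α = (0.1629·136.0 − 9.72) / (118.0 − 0.1629·12.0)
α = (22.15 − 9.72) / (118.0 − 1.955) = 12.43/116 = 0.1071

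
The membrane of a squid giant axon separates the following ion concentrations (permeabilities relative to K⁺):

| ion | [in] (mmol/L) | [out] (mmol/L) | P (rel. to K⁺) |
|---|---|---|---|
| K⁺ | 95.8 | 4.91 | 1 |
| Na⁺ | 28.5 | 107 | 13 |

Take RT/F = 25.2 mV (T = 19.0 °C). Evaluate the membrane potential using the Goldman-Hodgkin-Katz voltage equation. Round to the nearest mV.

Vm = 25.2 · ln[(Σ P·[cation]ₒ + Σ P·[anion]ᵢ) / (Σ P·[cation]ᵢ + Σ P·[anion]ₒ)]
Numerator = 1×4.91 + 13×107 = 1396
Denominator = 1×95.8 + 13×28.5 = 466.3
Vm = 25.2 · ln(2.9936) = 25.2 × (1.0965) = 27.63 mV

28 mV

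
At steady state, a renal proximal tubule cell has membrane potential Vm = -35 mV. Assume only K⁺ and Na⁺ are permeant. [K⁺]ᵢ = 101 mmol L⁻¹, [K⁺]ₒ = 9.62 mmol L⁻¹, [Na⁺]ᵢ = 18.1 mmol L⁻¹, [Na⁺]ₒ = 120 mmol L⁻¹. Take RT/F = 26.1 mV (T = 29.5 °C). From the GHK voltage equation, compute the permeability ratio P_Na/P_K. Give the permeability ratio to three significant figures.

0.146

Let α = P_Na/P_K. GHK: Vm = 26.1·ln[(Kₒ + α·Naₒ)/(Kᵢ + α·Naᵢ)].
e^(Vm/26.1) = e^(-35.0/26.1) = 0.26158
So 0.26158·(Kᵢ + α·Naᵢ) = Kₒ + α·Naₒ → α = (0.26158·101.0 − 9.62) / (120.0 − 0.26158·18.1)
α = (26.42 − 9.62) / (120.0 − 4.735) = 16.8/115.3 = 0.1458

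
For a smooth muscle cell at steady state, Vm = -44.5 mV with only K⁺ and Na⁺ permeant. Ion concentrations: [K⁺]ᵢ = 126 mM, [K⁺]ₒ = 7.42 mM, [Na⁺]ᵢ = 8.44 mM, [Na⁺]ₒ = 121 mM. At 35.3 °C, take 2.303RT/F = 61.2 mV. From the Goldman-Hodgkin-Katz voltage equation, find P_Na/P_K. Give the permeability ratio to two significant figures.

Let α = P_Na/P_K. GHK: Vm = 61.2·log₁₀[(Kₒ + α·Naₒ)/(Kᵢ + α·Naᵢ)].
10^(Vm/61.2) = 10^(-44.5/61.2) = 0.18745
So 0.18745·(Kᵢ + α·Naᵢ) = Kₒ + α·Naₒ → α = (0.18745·126.0 − 7.42) / (121.0 − 0.18745·8.44)
α = (23.62 − 7.42) / (121.0 − 1.582) = 16.2/119.4 = 0.1356

0.14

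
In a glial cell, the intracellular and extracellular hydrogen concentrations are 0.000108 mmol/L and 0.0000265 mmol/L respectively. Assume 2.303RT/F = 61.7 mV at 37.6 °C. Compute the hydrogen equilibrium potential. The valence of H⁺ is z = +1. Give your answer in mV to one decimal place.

-37.6 mV

E = (61.7/z) · log₁₀([H⁺]_out/[H⁺]_in) with z = +1.
= (61.7/1) · log₁₀(0.0000265/0.000108) = 61.70 · log₁₀(0.2454)
= 61.70 · (-0.6102) = -37.65 mV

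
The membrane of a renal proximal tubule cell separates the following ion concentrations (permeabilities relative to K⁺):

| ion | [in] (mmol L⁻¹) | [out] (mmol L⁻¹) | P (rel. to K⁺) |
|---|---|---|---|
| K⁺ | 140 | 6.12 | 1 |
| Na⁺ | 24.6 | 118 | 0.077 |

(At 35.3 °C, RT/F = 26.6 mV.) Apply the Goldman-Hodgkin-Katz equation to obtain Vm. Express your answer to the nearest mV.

-59 mV

Vm = 26.6 · ln[(Σ P·[cation]ₒ + Σ P·[anion]ᵢ) / (Σ P·[cation]ᵢ + Σ P·[anion]ₒ)]
Numerator = 1×6.12 + 0.077×118 = 15.21
Denominator = 1×140 + 0.077×24.6 = 141.9
Vm = 26.6 · ln(0.10716) = 26.6 × (-2.2334) = -59.41 mV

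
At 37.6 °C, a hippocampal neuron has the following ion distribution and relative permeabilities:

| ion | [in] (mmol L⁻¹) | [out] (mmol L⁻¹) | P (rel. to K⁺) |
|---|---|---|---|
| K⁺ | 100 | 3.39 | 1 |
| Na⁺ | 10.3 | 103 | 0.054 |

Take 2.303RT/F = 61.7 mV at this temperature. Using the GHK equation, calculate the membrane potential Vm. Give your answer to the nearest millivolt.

-65 mV

Vm = 61.7 · log₁₀[(Σ P·[cation]ₒ + Σ P·[anion]ᵢ) / (Σ P·[cation]ᵢ + Σ P·[anion]ₒ)]
Numerator = 1×3.39 + 0.054×103 = 8.952
Denominator = 1×100 + 0.054×10.3 = 100.6
Vm = 61.7 · log₁₀(0.089025) = 61.7 × (-1.0505) = -64.82 mV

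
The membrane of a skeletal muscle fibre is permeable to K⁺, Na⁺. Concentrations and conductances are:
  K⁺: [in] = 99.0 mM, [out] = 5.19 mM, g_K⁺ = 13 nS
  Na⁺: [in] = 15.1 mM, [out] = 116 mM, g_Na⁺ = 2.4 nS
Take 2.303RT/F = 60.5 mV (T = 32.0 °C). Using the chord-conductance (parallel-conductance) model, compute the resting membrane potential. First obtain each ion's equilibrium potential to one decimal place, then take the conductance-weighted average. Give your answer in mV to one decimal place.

-57.1 mV

E_K⁺ = (60.5/1)·log₁₀(5.19/99.0) = -77.5 mV
E_Na⁺ = (60.5/1)·log₁₀(116/15.1) = 53.6 mV
Vm = (Σ gᵢEᵢ)/(Σ gᵢ) = (13·-77.5 + 2.4·53.6) / (13 + 2.4)
= -878.86 / 15.4 = -57.07 mV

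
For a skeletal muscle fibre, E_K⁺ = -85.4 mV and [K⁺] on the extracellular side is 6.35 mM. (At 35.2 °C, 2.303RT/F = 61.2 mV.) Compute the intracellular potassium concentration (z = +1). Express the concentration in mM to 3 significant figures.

158 mM

Nernst: E = (61.2/1) · log₁₀([out]/[in]), so log₁₀([out]/[in]) = -85.4 × 1 / 61.2 = -1.3954.
[out]/[in] = 10^(-1.3954) = 0.04023.
[in] = 6.35 / 0.04023 = 157.8 mM.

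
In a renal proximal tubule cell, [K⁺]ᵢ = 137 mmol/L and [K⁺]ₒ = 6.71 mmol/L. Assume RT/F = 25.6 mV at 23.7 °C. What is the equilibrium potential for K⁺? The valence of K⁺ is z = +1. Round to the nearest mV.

-77 mV

E = (25.6/z) · ln([K⁺]_out/[K⁺]_in) with z = +1.
= (25.6/1) · ln(6.71/137) = 25.60 · ln(0.04898)
= 25.60 · (-3.0164) = -77.22 mV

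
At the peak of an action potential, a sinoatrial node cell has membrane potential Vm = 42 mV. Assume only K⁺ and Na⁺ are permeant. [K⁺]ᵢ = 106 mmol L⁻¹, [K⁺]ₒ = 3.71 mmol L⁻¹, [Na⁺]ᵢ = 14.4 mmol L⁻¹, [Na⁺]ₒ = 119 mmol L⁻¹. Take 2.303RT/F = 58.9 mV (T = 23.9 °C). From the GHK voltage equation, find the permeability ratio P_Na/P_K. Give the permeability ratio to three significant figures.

Let α = P_Na/P_K. GHK: Vm = 58.9·log₁₀[(Kₒ + α·Naₒ)/(Kᵢ + α·Naᵢ)].
10^(Vm/58.9) = 10^(42.0/58.9) = 5.165
So 5.165·(Kᵢ + α·Naᵢ) = Kₒ + α·Naₒ → α = (5.165·106.0 − 3.71) / (119.0 − 5.165·14.4)
α = (547.5 − 3.71) / (119.0 − 74.38) = 543.8/44.62 = 12.19

12.2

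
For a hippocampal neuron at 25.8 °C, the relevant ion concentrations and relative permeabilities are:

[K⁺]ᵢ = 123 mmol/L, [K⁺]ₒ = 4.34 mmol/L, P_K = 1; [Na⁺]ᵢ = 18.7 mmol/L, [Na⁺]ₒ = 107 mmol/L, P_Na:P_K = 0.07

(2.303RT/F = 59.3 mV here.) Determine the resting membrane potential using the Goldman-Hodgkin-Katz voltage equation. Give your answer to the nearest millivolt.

-61 mV

Vm = 59.3 · log₁₀[(Σ P·[cation]ₒ + Σ P·[anion]ᵢ) / (Σ P·[cation]ᵢ + Σ P·[anion]ₒ)]
Numerator = 1×4.34 + 0.07×107 = 11.83
Denominator = 1×123 + 0.07×18.7 = 124.3
Vm = 59.3 · log₁₀(0.095166) = 59.3 × (-1.0215) = -60.58 mV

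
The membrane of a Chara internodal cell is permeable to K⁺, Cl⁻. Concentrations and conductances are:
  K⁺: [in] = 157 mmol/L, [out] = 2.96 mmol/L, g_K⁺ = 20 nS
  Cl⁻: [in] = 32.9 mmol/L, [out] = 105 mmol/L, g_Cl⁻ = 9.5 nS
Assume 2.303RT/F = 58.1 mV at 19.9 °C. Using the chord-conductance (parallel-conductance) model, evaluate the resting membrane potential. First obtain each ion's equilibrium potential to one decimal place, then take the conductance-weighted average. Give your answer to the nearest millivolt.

-77 mV

E_K⁺ = (58.1/1)·log₁₀(2.96/157) = -100.2 mV
E_Cl⁻ = (58.1/-1)·log₁₀(105/32.9) = -29.3 mV
Vm = (Σ gᵢEᵢ)/(Σ gᵢ) = (20·-100.2 + 9.5·-29.3) / (20 + 9.5)
= -2282.35 / 29.5 = -77.37 mV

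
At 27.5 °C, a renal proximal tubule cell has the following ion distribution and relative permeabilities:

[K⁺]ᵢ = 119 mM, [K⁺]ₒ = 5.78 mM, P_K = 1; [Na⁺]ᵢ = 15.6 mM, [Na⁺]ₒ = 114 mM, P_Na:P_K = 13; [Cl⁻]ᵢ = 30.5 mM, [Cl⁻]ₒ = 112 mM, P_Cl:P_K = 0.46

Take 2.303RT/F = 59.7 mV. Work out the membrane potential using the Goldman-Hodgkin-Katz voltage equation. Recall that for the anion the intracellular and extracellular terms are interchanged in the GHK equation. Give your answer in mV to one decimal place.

36.1 mV

Vm = 59.7 · log₁₀[(Σ P·[cation]ₒ + Σ P·[anion]ᵢ) / (Σ P·[cation]ᵢ + Σ P·[anion]ₒ)]
Numerator = 1×5.78 + 13×114 + 0.46×30.5 = 1502
Denominator = 1×119 + 13×15.6 + 0.46×112 = 373.3
Vm = 59.7 · log₁₀(4.0228) = 59.7 × (0.6045) = 36.09 mV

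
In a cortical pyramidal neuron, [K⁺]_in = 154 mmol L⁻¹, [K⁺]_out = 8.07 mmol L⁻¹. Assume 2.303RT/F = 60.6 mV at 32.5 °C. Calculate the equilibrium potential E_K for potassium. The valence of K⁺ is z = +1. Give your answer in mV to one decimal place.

-77.6 mV

E = (60.6/z) · log₁₀([K⁺]_out/[K⁺]_in) with z = +1.
= (60.6/1) · log₁₀(8.07/154) = 60.60 · log₁₀(0.0524)
= 60.60 · (-1.2806) = -77.61 mV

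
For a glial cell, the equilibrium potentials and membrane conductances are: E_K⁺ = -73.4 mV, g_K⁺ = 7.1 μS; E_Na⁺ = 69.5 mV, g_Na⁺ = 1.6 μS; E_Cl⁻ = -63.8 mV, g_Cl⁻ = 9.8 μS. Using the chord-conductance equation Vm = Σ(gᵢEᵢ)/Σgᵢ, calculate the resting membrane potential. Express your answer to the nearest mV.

-56 mV

Σ gᵢEᵢ = 7.1·(-73.4) + 1.6·(69.5) + 9.8·(-63.8) = -1035.18
Σ gᵢ = 7.1 + 1.6 + 9.8 = 18.5
Vm = -1035.18 / 18.5 = -55.96 mV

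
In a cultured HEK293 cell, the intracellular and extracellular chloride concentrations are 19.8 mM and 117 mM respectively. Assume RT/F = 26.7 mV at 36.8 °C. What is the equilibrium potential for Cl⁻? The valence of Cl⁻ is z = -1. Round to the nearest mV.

E = (26.7/z) · ln([Cl⁻]_out/[Cl⁻]_in) with z = -1.
For an anion, dividing by z = -1 reverses the sign.
= (26.7/-1) · ln(117/19.8) = -26.70 · ln(5.909)
= -26.70 · (1.7765) = -47.43 mV

-47 mV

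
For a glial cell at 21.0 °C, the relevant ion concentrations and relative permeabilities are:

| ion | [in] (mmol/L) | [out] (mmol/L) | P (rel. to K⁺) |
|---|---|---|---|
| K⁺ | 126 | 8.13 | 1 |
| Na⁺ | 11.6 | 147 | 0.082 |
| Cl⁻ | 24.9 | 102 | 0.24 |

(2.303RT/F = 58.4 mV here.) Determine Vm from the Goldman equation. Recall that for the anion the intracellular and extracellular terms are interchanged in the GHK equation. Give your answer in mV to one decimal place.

Vm = 58.4 · log₁₀[(Σ P·[cation]ₒ + Σ P·[anion]ᵢ) / (Σ P·[cation]ᵢ + Σ P·[anion]ₒ)]
Numerator = 1×8.13 + 0.082×147 + 0.24×24.9 = 26.16
Denominator = 1×126 + 0.082×11.6 + 0.24×102 = 151.4
Vm = 58.4 · log₁₀(0.17275) = 58.4 × (-0.7626) = -44.53 mV

-44.5 mV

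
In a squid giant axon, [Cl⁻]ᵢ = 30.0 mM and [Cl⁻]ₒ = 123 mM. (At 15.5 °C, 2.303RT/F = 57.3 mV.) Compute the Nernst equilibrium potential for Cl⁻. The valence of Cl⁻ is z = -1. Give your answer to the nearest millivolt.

-35 mV

E = (57.3/z) · log₁₀([Cl⁻]_out/[Cl⁻]_in) with z = -1.
For an anion, dividing by z = -1 reverses the sign.
= (57.3/-1) · log₁₀(123/30.0) = -57.30 · log₁₀(4.1)
= -57.30 · (0.6128) = -35.11 mV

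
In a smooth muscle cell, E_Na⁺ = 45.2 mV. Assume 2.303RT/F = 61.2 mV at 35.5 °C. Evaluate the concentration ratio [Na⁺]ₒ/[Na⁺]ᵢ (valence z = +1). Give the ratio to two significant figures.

5.5

log₁₀([out]/[in]) = E·z/(61.2) = 45.2 × 1 / 61.2 = 0.7386
[out]/[in] = 10^(0.7386) = 5.477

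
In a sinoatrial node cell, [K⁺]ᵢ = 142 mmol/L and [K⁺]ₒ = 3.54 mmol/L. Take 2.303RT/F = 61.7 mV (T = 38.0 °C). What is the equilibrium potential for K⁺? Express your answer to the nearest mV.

-99 mV

E = (61.7/z) · log₁₀([K⁺]_out/[K⁺]_in) with z = +1.
= (61.7/1) · log₁₀(3.54/142) = 61.70 · log₁₀(0.02493)
= 61.70 · (-1.6033) = -98.92 mV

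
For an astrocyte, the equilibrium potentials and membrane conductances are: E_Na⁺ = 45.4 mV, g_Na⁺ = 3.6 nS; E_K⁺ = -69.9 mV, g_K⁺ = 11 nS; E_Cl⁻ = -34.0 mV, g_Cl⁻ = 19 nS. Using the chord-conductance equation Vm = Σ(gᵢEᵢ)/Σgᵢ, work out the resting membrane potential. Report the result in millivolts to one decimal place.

Σ gᵢEᵢ = 3.6·(45.4) + 11·(-69.9) + 19·(-34.0) = -1251.46
Σ gᵢ = 3.6 + 11 + 19 = 33.6
Vm = -1251.46 / 33.6 = -37.25 mV

-37.2 mV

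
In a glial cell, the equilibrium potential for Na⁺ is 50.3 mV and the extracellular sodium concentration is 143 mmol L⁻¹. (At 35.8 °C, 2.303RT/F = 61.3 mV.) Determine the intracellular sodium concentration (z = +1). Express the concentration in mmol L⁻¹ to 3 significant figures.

Nernst: E = (61.3/1) · log₁₀([out]/[in]), so log₁₀([out]/[in]) = 50.3 × 1 / 61.3 = 0.8206.
[out]/[in] = 10^(0.8206) = 6.615.
[in] = 143 / 6.615 = 21.62 mmol L⁻¹.

21.6 mmol L⁻¹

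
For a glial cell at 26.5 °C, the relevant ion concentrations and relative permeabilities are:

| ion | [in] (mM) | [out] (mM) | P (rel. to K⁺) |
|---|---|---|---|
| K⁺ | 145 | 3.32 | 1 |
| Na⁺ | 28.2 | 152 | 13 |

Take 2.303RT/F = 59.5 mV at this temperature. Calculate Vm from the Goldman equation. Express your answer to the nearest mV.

35 mV

Vm = 59.5 · log₁₀[(Σ P·[cation]ₒ + Σ P·[anion]ᵢ) / (Σ P·[cation]ᵢ + Σ P·[anion]ₒ)]
Numerator = 1×3.32 + 13×152 = 1979
Denominator = 1×145 + 13×28.2 = 511.6
Vm = 59.5 · log₁₀(3.8689) = 59.5 × (0.5876) = 34.96 mV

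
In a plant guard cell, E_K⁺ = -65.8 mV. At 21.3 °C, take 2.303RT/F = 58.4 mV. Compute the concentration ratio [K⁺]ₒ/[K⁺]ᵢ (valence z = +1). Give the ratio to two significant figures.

0.075

log₁₀([out]/[in]) = E·z/(58.4) = -65.8 × 1 / 58.4 = -1.1267
[out]/[in] = 10^(-1.1267) = 0.07469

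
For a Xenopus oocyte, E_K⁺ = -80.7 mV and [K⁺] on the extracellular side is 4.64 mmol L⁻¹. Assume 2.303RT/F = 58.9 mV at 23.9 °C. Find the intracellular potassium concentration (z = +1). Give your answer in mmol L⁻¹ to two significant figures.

Nernst: E = (58.9/1) · log₁₀([out]/[in]), so log₁₀([out]/[in]) = -80.7 × 1 / 58.9 = -1.3701.
[out]/[in] = 10^(-1.3701) = 0.04265.
[in] = 4.64 / 0.04265 = 108.8 mmol L⁻¹.

110 mmol L⁻¹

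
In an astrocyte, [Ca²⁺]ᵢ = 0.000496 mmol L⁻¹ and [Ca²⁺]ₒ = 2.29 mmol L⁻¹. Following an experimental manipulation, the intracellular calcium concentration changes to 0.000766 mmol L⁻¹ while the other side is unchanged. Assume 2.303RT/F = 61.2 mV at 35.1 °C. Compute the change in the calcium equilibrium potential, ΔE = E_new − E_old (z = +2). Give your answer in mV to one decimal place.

-5.8 mV

E_old = (61.2/2)·log₁₀(2.29/0.000496) = 112.13 mV
E_new = (61.2/2)·log₁₀(2.29/0.000766) = 106.35 mV
ΔE = 106.35 − (112.13) = -5.78 mV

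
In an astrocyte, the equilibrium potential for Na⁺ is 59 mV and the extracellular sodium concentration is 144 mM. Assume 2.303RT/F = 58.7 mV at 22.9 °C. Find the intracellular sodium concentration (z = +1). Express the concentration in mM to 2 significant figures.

Nernst: E = (58.7/1) · log₁₀([out]/[in]), so log₁₀([out]/[in]) = 59.0 × 1 / 58.7 = 1.0051.
[out]/[in] = 10^(1.0051) = 10.12.
[in] = 144 / 10.12 = 14.23 mM.

14 mM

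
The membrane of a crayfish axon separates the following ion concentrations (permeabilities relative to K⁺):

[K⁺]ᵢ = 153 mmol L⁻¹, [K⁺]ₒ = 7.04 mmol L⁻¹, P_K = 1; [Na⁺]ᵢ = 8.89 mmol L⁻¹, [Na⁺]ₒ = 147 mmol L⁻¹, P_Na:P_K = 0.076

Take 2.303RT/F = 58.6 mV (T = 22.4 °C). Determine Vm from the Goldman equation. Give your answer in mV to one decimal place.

-54.3 mV

Vm = 58.6 · log₁₀[(Σ P·[cation]ₒ + Σ P·[anion]ᵢ) / (Σ P·[cation]ᵢ + Σ P·[anion]ₒ)]
Numerator = 1×7.04 + 0.076×147 = 18.21
Denominator = 1×153 + 0.076×8.89 = 153.7
Vm = 58.6 · log₁₀(0.11851) = 58.6 × (-0.9262) = -54.28 mV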